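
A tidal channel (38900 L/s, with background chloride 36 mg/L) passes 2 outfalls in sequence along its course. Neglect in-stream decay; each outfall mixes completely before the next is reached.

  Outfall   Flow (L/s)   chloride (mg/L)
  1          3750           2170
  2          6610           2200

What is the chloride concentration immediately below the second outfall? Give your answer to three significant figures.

489 mg/L

After outfall 1: Q = 38900 + 3750 = 42650 L/s; C = (38900·36.00 + 3750·2170)/42650 = 223.6 mg/L.
After outfall 2: Q = 42650 + 6610 = 49260 L/s; C = (42650·223.6 + 6610·2200)/49260 = 488.8 mg/L.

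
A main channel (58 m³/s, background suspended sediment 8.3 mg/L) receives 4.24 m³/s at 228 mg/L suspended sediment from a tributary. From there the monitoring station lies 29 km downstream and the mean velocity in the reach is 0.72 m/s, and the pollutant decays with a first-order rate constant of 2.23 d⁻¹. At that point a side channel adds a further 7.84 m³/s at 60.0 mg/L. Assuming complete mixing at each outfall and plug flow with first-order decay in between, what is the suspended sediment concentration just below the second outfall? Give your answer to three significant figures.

After mixing, C = (58.00·8.300 + 4.240·228.0) / 62.24 = 1448/62.24 = 23.27 mg/L; combined flow 62.24 m³/s.
Travel time t = 29·1000 / 0.72 = 40280 s = 11.19 h.
First-order decay: C = 23.27·exp(−k·t) = 23.27·0.3536 = 8.227 mg/L.
At the second outfall, C = (62.24·8.227 + 7.840·60.00) / (62.24 + 7.840) = 14.02 mg/L.

14.0 mg/L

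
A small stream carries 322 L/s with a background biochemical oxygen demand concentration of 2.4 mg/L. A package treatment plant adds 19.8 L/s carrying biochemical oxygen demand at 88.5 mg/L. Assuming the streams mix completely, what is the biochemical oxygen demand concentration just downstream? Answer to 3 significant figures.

Flow-weighted average: C = (322.0·2.400 + 19.80·88.50) / 341.8 = 2525/341.8 = 7.388 mg/L.

7.39 mg/L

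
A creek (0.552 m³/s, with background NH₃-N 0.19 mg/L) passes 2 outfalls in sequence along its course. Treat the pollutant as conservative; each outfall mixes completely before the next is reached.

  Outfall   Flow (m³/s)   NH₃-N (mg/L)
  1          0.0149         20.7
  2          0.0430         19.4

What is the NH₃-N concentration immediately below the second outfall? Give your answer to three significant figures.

2.05 mg/L

Below outfall 1: Q → 0.5669 m³/s, C = (0.5520·0.1900 + 0.01490·20.70)/0.5669 = 0.7291 mg/L.
Below outfall 2: Q → 0.6099 m³/s, C = (0.5669·0.7291 + 0.04300·19.40)/0.6099 = 2.045 mg/L.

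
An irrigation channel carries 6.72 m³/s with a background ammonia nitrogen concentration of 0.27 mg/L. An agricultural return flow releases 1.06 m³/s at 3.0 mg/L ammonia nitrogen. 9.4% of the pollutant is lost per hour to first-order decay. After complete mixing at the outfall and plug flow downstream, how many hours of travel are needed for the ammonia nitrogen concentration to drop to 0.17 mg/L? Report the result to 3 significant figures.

13.5 h

Conservation of mass: C = (6.720·0.2700 + 1.060·3.000) / 7.780 = 4.994/7.780 = 0.6420 mg/L.
9.4%/h lost → k = −ln(1 − 0.094) = 0.09872 h⁻¹.
0.6420·exp(−k·t) = 0.17 → t = ln(0.6420/0.17)/k = 48460 s = 13.46 h.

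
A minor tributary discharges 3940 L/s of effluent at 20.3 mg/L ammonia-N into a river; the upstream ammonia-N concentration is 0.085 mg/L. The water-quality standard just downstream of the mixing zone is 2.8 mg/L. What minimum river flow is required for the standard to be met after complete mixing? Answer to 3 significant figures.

Set C_mix = 2.8: (Q·0.08500 + 3940·20.30) / (Q + 3940) = 2.8
→ Q = 3940·(20.30 − 2.8)/(2.8 − 0.08500) = 25400 L/s.

25400 L/s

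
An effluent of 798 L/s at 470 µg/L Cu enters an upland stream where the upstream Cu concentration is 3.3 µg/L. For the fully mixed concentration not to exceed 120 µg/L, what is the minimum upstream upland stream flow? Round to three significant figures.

Set C_mix = 120: (Q·3.300 + 798.0·470.0) / (Q + 798.0) = 120
→ Q = 798.0·(470.0 − 120)/(120 − 3.300) = 2393 L/s.

2390 L/s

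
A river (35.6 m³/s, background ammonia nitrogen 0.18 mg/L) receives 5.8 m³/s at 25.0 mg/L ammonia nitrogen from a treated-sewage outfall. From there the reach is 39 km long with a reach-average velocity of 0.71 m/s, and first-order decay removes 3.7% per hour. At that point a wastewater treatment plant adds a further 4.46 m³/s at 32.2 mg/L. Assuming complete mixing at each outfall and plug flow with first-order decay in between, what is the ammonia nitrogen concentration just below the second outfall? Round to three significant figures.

4.99 mg/L

Mass balance: C = (35.60·0.1800 + 5.800·25.00) / 41.40 = 151.4/41.40 = 3.657 mg/L; combined flow 41.40 m³/s.
Travel time t = 39·1000 / 0.71 = 54930 s = 15.26 h.
3.7%/h lost → k = −ln(1 − 0.037) = 0.03770 h⁻¹.
After decay, C = 3.657 × e^(−kt) = 3.657 × 0.5626 = 2.057 mg/L.
At the second outfall, C = (41.40·2.057 + 4.460·32.20) / (41.40 + 4.460) = 4.989 mg/L.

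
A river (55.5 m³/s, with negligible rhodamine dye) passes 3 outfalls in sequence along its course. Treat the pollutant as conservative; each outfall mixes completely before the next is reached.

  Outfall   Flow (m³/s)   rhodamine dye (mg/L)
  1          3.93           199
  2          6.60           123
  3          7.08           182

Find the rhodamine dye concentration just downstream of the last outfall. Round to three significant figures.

39.4 mg/L

After outfall 1: Q = 55.50 + 3.930 = 59.43 m³/s; C = (55.50·0 + 3.930·199.0)/59.43 = 13.16 mg/L.
After outfall 2: Q = 59.43 + 6.600 = 66.03 m³/s; C = (59.43·13.16 + 6.600·123.0)/66.03 = 24.14 mg/L.
After outfall 3: Q = 66.03 + 7.080 = 73.11 m³/s; C = (66.03·24.14 + 7.080·182.0)/73.11 = 39.43 mg/L.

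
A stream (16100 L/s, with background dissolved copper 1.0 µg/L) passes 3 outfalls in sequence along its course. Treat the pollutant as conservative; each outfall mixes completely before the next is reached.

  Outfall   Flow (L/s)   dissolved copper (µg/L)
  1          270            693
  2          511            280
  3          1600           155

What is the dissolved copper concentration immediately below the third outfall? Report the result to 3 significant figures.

32.2 µg/L

Below outfall 1: Q → 16370 L/s, C = (16100·1.000 + 270.0·693.0)/16370 = 12.41 µg/L.
Below outfall 2: Q → 16880 L/s, C = (16370·12.41 + 511.0·280.0)/16880 = 20.51 µg/L.
Below outfall 3: Q → 18480 L/s, C = (16880·20.51 + 1600·155.0)/18480 = 32.16 µg/L.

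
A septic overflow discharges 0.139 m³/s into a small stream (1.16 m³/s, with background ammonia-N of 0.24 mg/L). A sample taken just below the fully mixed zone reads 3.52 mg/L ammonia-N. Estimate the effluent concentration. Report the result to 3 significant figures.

Mass balance: 1.160·0.2400 + 0.1390·Cₑ = 1.299·3.520
→ Cₑ = (1.299·3.520 − 1.160·0.2400) / 0.1390 = 30.89 mg/L.

30.9 mg/L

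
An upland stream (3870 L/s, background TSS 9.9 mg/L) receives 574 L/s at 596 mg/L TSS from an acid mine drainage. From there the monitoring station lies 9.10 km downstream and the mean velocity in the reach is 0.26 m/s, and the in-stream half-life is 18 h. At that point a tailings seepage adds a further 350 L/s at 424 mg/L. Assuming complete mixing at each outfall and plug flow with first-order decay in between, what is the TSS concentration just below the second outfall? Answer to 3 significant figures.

Mixed concentration C = ΣQC/ΣQ = (3870·9.900 + 574.0·596.0) / 4444 = 380400/4444 = 85.60 mg/L; combined flow 4444 L/s.
Travel time t = 9.10·1000 / 0.26 = 35000 s = 9.722 h.
Half-life 18 h → k = ln 2 / 18 = 0.03851 h⁻¹ = 0.9242 d⁻¹.
Applying C = C₀e^(−kt): 85.60 × 0.6877 = 58.87 mg/L.
At the second outfall, C = (4444·58.87 + 350.0·424.0) / (4444 + 350.0) = 85.53 mg/L.

85.5 mg/L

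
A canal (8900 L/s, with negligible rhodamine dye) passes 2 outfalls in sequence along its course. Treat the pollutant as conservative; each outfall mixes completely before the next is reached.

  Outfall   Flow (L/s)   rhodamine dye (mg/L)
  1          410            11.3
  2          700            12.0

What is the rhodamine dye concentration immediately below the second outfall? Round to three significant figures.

After outfall 1: Q = 8900 + 410.0 = 9310 L/s; C = (8900·0 + 410.0·11.30)/9310 = 0.4976 mg/L.
After outfall 2: Q = 9310 + 700.0 = 10010 L/s; C = (9310·0.4976 + 700.0·12.00)/10010 = 1.302 mg/L.

1.30 mg/L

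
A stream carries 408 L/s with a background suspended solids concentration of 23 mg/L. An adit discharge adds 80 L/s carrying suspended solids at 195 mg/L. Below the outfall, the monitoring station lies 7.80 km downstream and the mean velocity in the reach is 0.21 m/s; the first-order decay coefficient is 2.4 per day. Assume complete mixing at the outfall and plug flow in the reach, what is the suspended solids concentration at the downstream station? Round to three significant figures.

18.2 mg/L

Mixed concentration C = ΣQC/ΣQ = (408.0·23.00 + 80.00·195.0) / 488.0 = 24980/488.0 = 51.20 mg/L.
Travel time t = 7.80·1000 / 0.21 = 37140 s = 10.32 h.
Decay over the reach: 51.20·exp(−kt) = 51.20·0.3564 = 18.25 mg/L.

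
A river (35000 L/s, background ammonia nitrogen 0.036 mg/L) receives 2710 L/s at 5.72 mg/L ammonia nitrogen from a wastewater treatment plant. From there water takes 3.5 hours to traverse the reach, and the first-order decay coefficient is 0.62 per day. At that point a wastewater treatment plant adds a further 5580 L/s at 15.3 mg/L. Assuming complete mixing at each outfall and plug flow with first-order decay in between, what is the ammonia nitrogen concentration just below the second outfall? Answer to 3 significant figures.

Flow-weighted average: C = (35000·0.03600 + 2710·5.720) / 37710 = 16760/37710 = 0.4445 mg/L; combined flow 37710 L/s.
After decay, C = 0.4445 × e^(−kt) = 0.4445 × 0.9136 = 0.4061 mg/L.
Second outfall: C = (37710·0.4061 + 5580·15.30)/43290 = 2.326 mg/L.

2.33 mg/L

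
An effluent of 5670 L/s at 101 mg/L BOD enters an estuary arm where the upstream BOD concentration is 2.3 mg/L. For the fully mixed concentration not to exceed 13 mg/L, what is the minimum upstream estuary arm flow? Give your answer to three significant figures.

46600 L/s

Set C_mix = 13: (Q·2.300 + 5670·101.0) / (Q + 5670) = 13
→ Q = 5670·(101.0 − 13)/(13 − 2.300) = 46630 L/s.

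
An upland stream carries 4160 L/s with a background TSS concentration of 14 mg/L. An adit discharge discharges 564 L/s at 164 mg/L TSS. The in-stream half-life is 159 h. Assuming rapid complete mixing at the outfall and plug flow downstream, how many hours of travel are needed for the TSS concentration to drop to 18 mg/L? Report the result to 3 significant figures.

131 h

Flow-weighted average: C = (4160·14.00 + 564.0·164.0) / 4724 = 150700/4724 = 31.91 mg/L.
Half-life 159 h → k = ln 2 / 159 = 0.004359 h⁻¹ = 0.1046 d⁻¹.
31.91·exp(−k·t) = 18 → t = ln(31.91/18)/k = 472800 s = 131.3 h.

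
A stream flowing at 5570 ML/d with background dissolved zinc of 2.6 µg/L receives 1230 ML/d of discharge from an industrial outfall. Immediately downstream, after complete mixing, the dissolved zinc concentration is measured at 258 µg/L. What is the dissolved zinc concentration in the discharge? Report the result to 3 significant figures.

1410 µg/L

Mass balance: 5570·2.600 + 1230·Cₑ = 6800·258.0
→ Cₑ = (6800·258.0 − 5570·2.600) / 1230 = 1415 µg/L.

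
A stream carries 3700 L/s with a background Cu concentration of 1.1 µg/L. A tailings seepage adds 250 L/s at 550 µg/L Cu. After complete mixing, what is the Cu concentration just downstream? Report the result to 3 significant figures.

Mixed concentration C = ΣQC/ΣQ = (3700·1.100 + 250.0·550.0) / 3950 = 141600/3950 = 35.84 µg/L.

35.8 µg/L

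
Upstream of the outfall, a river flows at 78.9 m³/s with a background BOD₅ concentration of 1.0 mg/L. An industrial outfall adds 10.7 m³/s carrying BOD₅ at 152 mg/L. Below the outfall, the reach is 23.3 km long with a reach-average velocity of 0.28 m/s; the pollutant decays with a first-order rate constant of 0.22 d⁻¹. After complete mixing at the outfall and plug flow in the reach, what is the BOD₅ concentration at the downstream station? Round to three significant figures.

15.4 mg/L

Mixed concentration C = ΣQC/ΣQ = (78.90·1.000 + 10.70·152.0) / 89.60 = 1705/89.60 = 19.03 mg/L.
Travel time t = 23.3·1000 / 0.28 = 83210 s = 23.12 h.
First-order decay: C = 19.03·exp(−k·t) = 19.03·0.8091 = 15.40 mg/L.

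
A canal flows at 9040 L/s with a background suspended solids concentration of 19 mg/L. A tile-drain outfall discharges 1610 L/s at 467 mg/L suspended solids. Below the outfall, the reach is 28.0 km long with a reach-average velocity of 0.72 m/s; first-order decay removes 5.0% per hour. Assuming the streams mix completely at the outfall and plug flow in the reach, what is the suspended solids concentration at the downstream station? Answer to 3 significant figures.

49.8 mg/L

Conservation of mass: C = (9040·19.00 + 1610·467.0) / 10650 = 923600/10650 = 86.73 mg/L.
Travel time t = 28.0·1000 / 0.72 = 38890 s = 10.80 h.
5.0%/h lost → k = −ln(1 − 0.05) = 0.05129 h⁻¹.
After decay, C = 86.73 × e^(−kt) = 86.73 × 0.5746 = 49.83 mg/L.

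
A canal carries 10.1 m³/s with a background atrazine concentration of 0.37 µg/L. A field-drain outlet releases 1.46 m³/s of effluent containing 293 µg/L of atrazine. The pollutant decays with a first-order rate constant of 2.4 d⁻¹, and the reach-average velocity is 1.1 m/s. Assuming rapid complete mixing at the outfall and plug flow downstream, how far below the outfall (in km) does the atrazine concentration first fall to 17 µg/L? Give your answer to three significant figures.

Flow-weighted average: C = (10.10·0.3700 + 1.460·293.0) / 11.56 = 431.5/11.56 = 37.33 µg/L.
Set 37.33·exp(−k·t) = 17 → t = ln(37.33/17)/k = 28320 s = 7.865 h.
Distance = v·t = 1.1·28320 = 31150 m = 31.15 km.

31.1 km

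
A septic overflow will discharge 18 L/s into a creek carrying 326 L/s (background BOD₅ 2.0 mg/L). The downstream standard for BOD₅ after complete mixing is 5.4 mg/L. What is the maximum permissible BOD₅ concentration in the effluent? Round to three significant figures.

At the limit, (Qr·Cr + Qe·Cₑ)/(Qr + Qe) = 5.4:
Cₑ = (344.0·5.4 − 326.0·2.000) / 18.00 = 66.98 mg/L.

67.0 mg/L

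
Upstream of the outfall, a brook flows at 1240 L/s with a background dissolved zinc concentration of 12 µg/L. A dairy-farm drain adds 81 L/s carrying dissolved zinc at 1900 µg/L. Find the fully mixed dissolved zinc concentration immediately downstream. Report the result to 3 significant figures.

128 µg/L

Flow-weighted average: C = (1240·12.00 + 81.00·1900) / 1321 = 168800/1321 = 127.8 µg/L.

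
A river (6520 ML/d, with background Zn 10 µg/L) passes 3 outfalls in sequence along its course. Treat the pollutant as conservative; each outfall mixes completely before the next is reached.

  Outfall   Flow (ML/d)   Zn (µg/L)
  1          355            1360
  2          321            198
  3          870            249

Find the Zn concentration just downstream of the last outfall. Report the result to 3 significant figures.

103 µg/L

Below outfall 1: Q → 6875 ML/d, C = (6520·10.00 + 355.0·1360)/6875 = 79.71 µg/L.
Below outfall 2: Q → 7196 ML/d, C = (6875·79.71 + 321.0·198.0)/7196 = 84.99 µg/L.
Below outfall 3: Q → 8066 ML/d, C = (7196·84.99 + 870.0·249.0)/8066 = 102.7 µg/L.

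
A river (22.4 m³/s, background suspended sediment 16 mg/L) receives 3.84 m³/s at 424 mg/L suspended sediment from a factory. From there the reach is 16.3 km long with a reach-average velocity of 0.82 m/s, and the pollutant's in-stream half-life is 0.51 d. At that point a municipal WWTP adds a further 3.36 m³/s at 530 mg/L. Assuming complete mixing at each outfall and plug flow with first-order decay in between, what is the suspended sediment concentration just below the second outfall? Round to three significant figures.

109 mg/L

Mass balance: C = (22.40·16.00 + 3.840·424.0) / 26.24 = 1987/26.24 = 75.71 mg/L; combined flow 26.24 m³/s.
Travel time t = 16.3·1000 / 0.82 = 19880 s = 5.522 h.
Half-life 0.51 d → k = ln 2 / 0.51 = 1.359 d⁻¹.
After decay, C = 75.71 × e^(−kt) = 75.71 × 0.7315 = 55.38 mg/L.
Second outfall: C = (26.24·55.38 + 3.360·530.0)/29.60 = 109.3 mg/L.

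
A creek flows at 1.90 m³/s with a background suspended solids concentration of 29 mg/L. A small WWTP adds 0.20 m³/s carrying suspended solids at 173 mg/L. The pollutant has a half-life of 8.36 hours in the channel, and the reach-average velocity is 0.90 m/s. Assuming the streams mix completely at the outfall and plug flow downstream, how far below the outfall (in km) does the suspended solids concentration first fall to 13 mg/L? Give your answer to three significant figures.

46.5 km

Flow-weighted average: C = (1.900·29.00 + 0.2000·173.0) / 2.100 = 89.70/2.100 = 42.71 mg/L.
Half-life 8.36 h → k = ln 2 / 8.36 = 0.08291 h⁻¹ = 1.990 d⁻¹.
Set 42.71·exp(−k·t) = 13 → t = ln(42.71/13)/k = 51650 s = 14.35 h.
Distance = v·t = 0.90·51650 = 46490 m = 46.49 km.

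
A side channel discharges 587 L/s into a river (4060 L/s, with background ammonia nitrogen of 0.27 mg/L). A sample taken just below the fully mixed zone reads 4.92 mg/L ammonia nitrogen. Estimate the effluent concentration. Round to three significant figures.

37.1 mg/L

Mass balance: 4060·0.2700 + 587.0·Cₑ = 4647·4.920
→ Cₑ = (4647·4.920 − 4060·0.2700) / 587.0 = 37.08 mg/L.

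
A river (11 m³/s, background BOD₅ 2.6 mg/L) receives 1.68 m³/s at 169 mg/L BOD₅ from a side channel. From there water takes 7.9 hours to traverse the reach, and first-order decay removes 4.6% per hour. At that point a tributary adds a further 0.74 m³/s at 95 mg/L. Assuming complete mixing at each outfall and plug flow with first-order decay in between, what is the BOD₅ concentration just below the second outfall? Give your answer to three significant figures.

Flow-weighted average: C = (11.00·2.600 + 1.680·169.0) / 12.68 = 312.5/12.68 = 24.65 mg/L; combined flow 12.68 m³/s.
4.6%/h lost → k = −ln(1 − 0.046) = 0.04709 h⁻¹.
Decay over the reach: 24.65·exp(−kt) = 24.65·0.6893 = 16.99 mg/L.
At the second outfall, C = (12.68·16.99 + 0.7400·95.00) / (12.68 + 0.7400) = 21.29 mg/L.

21.3 mg/L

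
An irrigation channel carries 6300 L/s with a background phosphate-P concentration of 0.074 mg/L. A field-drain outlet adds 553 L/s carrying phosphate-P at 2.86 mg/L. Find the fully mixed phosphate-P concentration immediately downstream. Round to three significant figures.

After mixing, C = (6300·0.07400 + 553.0·2.860) / 6853 = 2048/6853 = 0.2988 mg/L.

0.299 mg/L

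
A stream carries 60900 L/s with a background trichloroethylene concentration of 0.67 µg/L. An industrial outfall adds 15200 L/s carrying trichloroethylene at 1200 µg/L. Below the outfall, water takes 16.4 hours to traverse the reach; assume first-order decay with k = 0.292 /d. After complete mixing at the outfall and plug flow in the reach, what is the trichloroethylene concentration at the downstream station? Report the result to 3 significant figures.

Mass balance: C = (60900·0.6700 + 15200·1200) / 76100 = 18280000/76100 = 240.2 µg/L.
Applying C = C₀e^(−kt): 240.2 × 0.8191 = 196.8 µg/L.

197 µg/L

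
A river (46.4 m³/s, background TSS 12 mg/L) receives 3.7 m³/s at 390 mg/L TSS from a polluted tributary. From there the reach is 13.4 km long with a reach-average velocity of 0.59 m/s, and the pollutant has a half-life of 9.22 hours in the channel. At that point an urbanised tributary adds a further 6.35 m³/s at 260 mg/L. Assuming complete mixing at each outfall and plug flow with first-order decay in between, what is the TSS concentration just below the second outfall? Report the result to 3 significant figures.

51.3 mg/L

Mass balance: C = (46.40·12.00 + 3.700·390.0) / 50.10 = 2000/50.10 = 39.92 mg/L; combined flow 50.10 m³/s.
Travel time t = 13.4·1000 / 0.59 = 22710 s = 6.309 h.
Half-life 9.22 h → k = ln 2 / 9.22 = 0.07518 h⁻¹ = 1.804 d⁻¹.
After decay, C = 39.92 × e^(−kt) = 39.92 × 0.6223 = 24.84 mg/L.
Second outfall: C = (50.10·24.84 + 6.350·260.0)/56.45 = 51.29 mg/L.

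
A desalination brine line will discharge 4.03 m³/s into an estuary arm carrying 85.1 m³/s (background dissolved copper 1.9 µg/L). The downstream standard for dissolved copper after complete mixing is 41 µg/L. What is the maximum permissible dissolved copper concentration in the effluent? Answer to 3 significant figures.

At the limit, (Qr·Cr + Qe·Cₑ)/(Qr + Qe) = 41:
Cₑ = (89.13·41 − 85.10·1.900) / 4.030 = 866.7 µg/L.

867 µg/L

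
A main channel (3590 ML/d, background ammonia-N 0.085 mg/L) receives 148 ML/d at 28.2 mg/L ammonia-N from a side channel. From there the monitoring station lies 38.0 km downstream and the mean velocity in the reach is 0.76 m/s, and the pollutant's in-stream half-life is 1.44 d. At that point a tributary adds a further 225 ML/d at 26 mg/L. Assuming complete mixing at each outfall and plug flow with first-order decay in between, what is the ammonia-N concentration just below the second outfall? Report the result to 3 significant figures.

2.33 mg/L

Mixed concentration C = ΣQC/ΣQ = (3590·0.08500 + 148.0·28.20) / 3738 = 4479/3738 = 1.198 mg/L; combined flow 3738 ML/d.
Travel time t = 38.0·1000 / 0.76 = 50000 s = 13.89 h.
Half-life 1.44 d → k = ln 2 / 1.44 = 0.4814 d⁻¹.
First-order decay: C = 1.198·exp(−k·t) = 1.198·0.7569 = 0.9069 mg/L.
At the second outfall, C = (3738·0.9069 + 225.0·26.00) / (3738 + 225.0) = 2.332 mg/L.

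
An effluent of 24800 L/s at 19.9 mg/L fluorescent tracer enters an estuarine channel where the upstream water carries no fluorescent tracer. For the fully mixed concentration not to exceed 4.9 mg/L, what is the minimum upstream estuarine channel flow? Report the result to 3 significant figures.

75900 L/s

Set C_mix = 4.9: (Q·0 + 24800·19.90) / (Q + 24800) = 4.9
→ Q = 24800·(19.90 − 4.9)/(4.9 − 0) = 75920 L/s.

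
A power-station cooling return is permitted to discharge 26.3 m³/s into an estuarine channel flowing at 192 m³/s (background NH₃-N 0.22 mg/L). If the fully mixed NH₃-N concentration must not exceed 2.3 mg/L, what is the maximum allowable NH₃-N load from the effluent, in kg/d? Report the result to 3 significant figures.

Mass balance at the limit: 192.0·0.2200 + 26.30·Cₑ = 218.3·2.3 → Cₑ = 17.48 mg/L.
Load = 26.30 m³/s × 17.48 g/m³ × 86 400 s/d = 39730 kg/d.

39700 kg/d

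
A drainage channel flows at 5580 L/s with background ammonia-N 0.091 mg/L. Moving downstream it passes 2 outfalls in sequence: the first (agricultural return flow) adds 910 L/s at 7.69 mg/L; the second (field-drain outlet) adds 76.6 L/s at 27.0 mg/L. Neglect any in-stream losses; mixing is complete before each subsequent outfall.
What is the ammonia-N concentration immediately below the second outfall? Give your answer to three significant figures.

1.46 mg/L

After outfall 1: Q = 5580 + 910.0 = 6490 L/s; C = (5580·0.09100 + 910.0·7.690)/6490 = 1.156 mg/L.
After outfall 2: Q = 6490 + 76.60 = 6567 L/s; C = (6490·1.156 + 76.60·27.00)/6567 = 1.458 mg/L.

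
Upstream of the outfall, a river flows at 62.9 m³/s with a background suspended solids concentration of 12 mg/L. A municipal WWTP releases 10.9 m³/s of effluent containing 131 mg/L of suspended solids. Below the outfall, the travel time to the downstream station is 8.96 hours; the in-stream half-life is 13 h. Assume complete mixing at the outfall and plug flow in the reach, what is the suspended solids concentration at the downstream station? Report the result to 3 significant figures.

Mixed concentration C = ΣQC/ΣQ = (62.90·12.00 + 10.90·131.0) / 73.80 = 2183/73.80 = 29.58 mg/L.
Half-life 13 h → k = ln 2 / 13 = 0.05332 h⁻¹ = 1.280 d⁻¹.
Applying C = C₀e^(−kt): 29.58 × 0.6202 = 18.34 mg/L.

18.3 mg/L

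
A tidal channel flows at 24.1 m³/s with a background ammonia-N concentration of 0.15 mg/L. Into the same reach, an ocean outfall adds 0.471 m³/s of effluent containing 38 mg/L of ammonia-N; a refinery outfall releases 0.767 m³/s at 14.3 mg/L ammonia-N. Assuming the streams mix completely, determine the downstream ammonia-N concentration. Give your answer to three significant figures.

1.28 mg/L

Mixed concentration C = ΣQC/ΣQ = (24.10·0.1500 + 0.4710·38.00 + 0.7670·14.30) / 25.34 = 32.48/25.34 = 1.282 mg/L.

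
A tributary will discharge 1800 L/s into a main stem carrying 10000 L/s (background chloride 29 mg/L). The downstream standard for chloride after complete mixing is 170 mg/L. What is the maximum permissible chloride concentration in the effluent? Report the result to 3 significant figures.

At the limit, (Qr·Cr + Qe·Cₑ)/(Qr + Qe) = 170:
Cₑ = (11800·170 − 10000·29.00) / 1800 = 953.3 mg/L.

953 mg/L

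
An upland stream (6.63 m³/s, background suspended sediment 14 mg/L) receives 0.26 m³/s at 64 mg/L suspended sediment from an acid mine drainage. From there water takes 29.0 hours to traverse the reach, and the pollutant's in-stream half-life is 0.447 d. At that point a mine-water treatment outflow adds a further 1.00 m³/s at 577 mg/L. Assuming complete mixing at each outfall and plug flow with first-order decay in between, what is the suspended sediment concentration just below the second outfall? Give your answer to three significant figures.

Conservation of mass: C = (6.630·14.00 + 0.2600·64.00) / 6.890 = 109.5/6.890 = 15.89 mg/L; combined flow 6.890 m³/s.
Half-life 0.447 d → k = ln 2 / 0.447 = 1.551 d⁻¹.
Applying C = C₀e^(−kt): 15.89 × 0.1536 = 2.439 mg/L.
At the second outfall, C = (6.890·2.439 + 1.000·577.0) / (6.890 + 1.000) = 75.26 mg/L.

75.3 mg/L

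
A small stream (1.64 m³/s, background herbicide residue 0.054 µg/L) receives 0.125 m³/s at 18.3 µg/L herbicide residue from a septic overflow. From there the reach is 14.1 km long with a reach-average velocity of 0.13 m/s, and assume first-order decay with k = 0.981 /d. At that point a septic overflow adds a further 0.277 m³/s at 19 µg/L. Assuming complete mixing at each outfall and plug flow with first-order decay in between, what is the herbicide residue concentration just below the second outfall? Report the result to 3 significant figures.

2.92 µg/L

Conservation of mass: C = (1.640·0.05400 + 0.1250·18.30) / 1.765 = 2.376/1.765 = 1.346 µg/L; combined flow 1.765 m³/s.
Travel time t = 14.1·1000 / 0.13 = 108500 s = 30.13 h.
After decay, C = 1.346 × e^(−kt) = 1.346 × 0.2919 = 0.3929 µg/L.
At the second outfall, C = (1.765·0.3929 + 0.2770·19.00) / (1.765 + 0.2770) = 2.917 µg/L.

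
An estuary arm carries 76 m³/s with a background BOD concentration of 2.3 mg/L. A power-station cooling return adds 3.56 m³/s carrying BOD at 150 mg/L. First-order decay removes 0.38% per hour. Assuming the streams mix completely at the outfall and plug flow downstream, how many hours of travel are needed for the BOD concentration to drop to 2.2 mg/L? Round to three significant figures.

Mixed concentration C = ΣQC/ΣQ = (76.00·2.300 + 3.560·150.0) / 79.56 = 708.8/79.56 = 8.909 mg/L.
0.38%/h lost → k = −ln(1 − 0.0038) = 0.003807 h⁻¹.
8.909·exp(−k·t) = 2.2 → t = ln(8.909/2.2)/k = 1322000 s = 367.4 h.

367 h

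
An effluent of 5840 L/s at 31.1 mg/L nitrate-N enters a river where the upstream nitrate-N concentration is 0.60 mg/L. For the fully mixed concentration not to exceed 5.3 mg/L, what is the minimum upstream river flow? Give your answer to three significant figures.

Set C_mix = 5.3: (Q·0.6000 + 5840·31.10) / (Q + 5840) = 5.3
→ Q = 5840·(31.10 − 5.3)/(5.3 − 0.6000) = 32060 L/s.

32100 L/s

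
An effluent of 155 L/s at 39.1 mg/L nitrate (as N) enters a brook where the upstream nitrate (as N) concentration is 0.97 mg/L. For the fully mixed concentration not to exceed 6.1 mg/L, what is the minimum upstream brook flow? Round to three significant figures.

997 L/s

Set C_mix = 6.1: (Q·0.9700 + 155.0·39.10) / (Q + 155.0) = 6.1
→ Q = 155.0·(39.10 − 6.1)/(6.1 − 0.9700) = 997.1 L/s.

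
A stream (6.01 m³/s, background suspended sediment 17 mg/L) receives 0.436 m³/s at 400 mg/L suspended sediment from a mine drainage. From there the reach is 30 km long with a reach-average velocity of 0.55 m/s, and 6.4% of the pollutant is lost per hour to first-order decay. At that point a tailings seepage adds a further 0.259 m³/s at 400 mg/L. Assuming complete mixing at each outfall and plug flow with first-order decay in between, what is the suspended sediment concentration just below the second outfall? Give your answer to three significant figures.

Flow-weighted average: C = (6.010·17.00 + 0.4360·400.0) / 6.446 = 276.6/6.446 = 42.91 mg/L; combined flow 6.446 m³/s.
Travel time t = 30·1000 / 0.55 = 54550 s = 15.15 h.
6.4%/h lost → k = −ln(1 − 0.064) = 0.06614 h⁻¹.
After decay, C = 42.91 × e^(−kt) = 42.91 × 0.3671 = 15.75 mg/L.
At the second outfall, C = (6.446·15.75 + 0.2590·400.0) / (6.446 + 0.2590) = 30.59 mg/L.

30.6 mg/L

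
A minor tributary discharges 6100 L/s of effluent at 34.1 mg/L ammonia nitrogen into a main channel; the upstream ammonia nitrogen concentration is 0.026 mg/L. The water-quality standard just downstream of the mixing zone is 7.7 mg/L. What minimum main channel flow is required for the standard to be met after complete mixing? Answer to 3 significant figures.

Set C_mix = 7.7: (Q·0.02600 + 6100·34.10) / (Q + 6100) = 7.7
→ Q = 6100·(34.10 − 7.7)/(7.7 − 0.02600) = 20990 L/s.

21000 L/s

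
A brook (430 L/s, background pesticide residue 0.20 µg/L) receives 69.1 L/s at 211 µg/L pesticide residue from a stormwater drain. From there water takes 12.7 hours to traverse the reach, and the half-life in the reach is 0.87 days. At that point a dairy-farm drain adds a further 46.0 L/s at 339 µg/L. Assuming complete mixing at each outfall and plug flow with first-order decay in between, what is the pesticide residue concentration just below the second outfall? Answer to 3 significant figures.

Mixed concentration C = ΣQC/ΣQ = (430.0·0.2000 + 69.10·211.0) / 499.1 = 14670/499.1 = 29.39 µg/L; combined flow 499.1 L/s.
Half-life 0.87 d → k = ln 2 / 0.87 = 0.7967 d⁻¹.
First-order decay: C = 29.39·exp(−k·t) = 29.39·0.6560 = 19.28 µg/L.
Second outfall: C = (499.1·19.28 + 46.00·339.0)/545.1 = 46.26 µg/L.

46.3 µg/L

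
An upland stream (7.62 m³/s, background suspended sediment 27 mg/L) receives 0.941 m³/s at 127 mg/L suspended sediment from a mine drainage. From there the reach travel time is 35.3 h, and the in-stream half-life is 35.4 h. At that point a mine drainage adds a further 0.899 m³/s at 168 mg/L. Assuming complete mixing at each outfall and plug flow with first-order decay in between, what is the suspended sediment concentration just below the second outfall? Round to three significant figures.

Mass balance: C = (7.620·27.00 + 0.9410·127.0) / 8.561 = 325.2/8.561 = 37.99 mg/L; combined flow 8.561 m³/s.
Half-life 35.4 h → k = ln 2 / 35.4 = 0.01958 h⁻¹ = 0.4699 d⁻¹.
Decay over the reach: 37.99·exp(−kt) = 37.99·0.5010 = 19.03 mg/L.
At the second outfall, C = (8.561·19.03 + 0.8990·168.0) / (8.561 + 0.8990) = 33.19 mg/L.

33.2 mg/L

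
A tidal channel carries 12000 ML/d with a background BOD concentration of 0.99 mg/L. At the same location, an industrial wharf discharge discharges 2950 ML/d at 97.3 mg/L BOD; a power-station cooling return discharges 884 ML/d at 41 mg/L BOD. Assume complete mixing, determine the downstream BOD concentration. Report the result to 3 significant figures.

Mass balance: C = (12000·0.9900 + 2950·97.30 + 884.0·41.00) / 15830 = 335200/15830 = 21.17 mg/L.

21.2 mg/L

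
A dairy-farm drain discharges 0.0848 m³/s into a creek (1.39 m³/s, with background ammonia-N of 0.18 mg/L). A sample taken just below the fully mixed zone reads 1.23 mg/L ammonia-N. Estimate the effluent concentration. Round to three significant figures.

18.4 mg/L

Mass balance: 1.390·0.1800 + 0.08480·Cₑ = 1.475·1.230
→ Cₑ = (1.475·1.230 − 1.390·0.1800) / 0.08480 = 18.44 mg/L.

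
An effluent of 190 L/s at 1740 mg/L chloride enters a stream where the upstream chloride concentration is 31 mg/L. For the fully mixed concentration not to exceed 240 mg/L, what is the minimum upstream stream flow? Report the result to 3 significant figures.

Set C_mix = 240: (Q·31.00 + 190.0·1740) / (Q + 190.0) = 240
→ Q = 190.0·(1740 − 240)/(240 − 31.00) = 1364 L/s.

1360 L/s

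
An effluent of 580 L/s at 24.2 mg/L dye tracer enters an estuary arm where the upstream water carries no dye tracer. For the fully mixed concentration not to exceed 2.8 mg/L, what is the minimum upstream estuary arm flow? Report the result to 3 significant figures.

Set C_mix = 2.8: (Q·0 + 580.0·24.20) / (Q + 580.0) = 2.8
→ Q = 580.0·(24.20 − 2.8)/(2.8 − 0) = 4433 L/s.

4430 L/s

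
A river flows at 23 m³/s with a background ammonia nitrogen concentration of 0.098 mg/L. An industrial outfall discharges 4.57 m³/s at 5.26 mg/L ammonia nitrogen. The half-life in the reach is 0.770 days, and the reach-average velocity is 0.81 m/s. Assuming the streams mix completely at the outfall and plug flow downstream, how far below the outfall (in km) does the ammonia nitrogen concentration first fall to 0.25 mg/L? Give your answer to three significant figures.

After mixing, C = (23.00·0.09800 + 4.570·5.260) / 27.57 = 26.29/27.57 = 0.9537 mg/L.
Half-life 0.770 d → k = ln 2 / 0.770 = 0.9002 d⁻¹.
Set 0.9537·exp(−k·t) = 0.25 → t = ln(0.9537/0.25)/k = 128500 s = 35.69 h.
Distance = v·t = 0.81·128500 = 104100 m = 104.1 km.

104 km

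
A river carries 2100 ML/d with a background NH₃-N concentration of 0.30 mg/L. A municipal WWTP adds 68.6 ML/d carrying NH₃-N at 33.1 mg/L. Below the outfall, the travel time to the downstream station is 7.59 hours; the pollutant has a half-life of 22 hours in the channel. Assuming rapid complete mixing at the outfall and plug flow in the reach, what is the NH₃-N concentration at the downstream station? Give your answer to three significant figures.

Mass balance: C = (2100·0.3000 + 68.60·33.10) / 2169 = 2901/2169 = 1.338 mg/L.
Half-life 22 h → k = ln 2 / 22 = 0.03151 h⁻¹ = 0.7562 d⁻¹.
After decay, C = 1.338 × e^(−kt) = 1.338 × 0.7873 = 1.053 mg/L.

1.05 mg/L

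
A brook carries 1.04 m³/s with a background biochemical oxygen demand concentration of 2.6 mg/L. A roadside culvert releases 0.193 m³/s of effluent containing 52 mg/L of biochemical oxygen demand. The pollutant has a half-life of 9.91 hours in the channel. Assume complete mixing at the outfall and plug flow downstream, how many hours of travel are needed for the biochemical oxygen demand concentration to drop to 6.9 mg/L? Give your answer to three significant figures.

After mixing, C = (1.040·2.600 + 0.1930·52.00) / 1.233 = 12.74/1.233 = 10.33 mg/L.
Half-life 9.91 h → k = ln 2 / 9.91 = 0.06994 h⁻¹ = 1.679 d⁻¹.
10.33·exp(−k·t) = 6.9 → t = ln(10.33/6.9)/k = 20780 s = 5.773 h.

5.77 h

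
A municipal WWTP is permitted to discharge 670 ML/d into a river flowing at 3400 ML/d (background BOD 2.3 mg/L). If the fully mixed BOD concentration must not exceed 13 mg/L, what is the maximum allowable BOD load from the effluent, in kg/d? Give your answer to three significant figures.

45100 kg/d

Mass balance at the limit: 3400·2.300 + 670.0·Cₑ = 4070·13 → Cₑ = 67.30 mg/L.
670.0 ML/d = 7.755 m³/s. Load = 7.755 m³/s × 67.30 g/m³ × 86 400 s/d = 45090 kg/d.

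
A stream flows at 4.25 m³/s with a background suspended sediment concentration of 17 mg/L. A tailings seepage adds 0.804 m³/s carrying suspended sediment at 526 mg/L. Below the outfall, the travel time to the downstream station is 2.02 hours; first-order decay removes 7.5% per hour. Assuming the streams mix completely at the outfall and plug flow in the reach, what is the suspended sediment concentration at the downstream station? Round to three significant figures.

After mixing, C = (4.250·17.00 + 0.8040·526.0) / 5.054 = 495.2/5.054 = 97.97 mg/L.
7.5%/h lost → k = −ln(1 − 0.075) = 0.07796 h⁻¹.
Applying C = C₀e^(−kt): 97.97 × 0.8543 = 83.70 mg/L.

83.7 mg/L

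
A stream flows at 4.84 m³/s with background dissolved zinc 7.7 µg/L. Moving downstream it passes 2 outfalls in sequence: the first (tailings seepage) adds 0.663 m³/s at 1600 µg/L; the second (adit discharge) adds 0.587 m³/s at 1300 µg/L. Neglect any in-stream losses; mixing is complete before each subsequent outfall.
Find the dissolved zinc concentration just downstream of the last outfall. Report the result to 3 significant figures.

306 µg/L

Outfall 1: combined Q = 5.503 m³/s; C = (4.840·7.700 + 0.6630·1600)/5.503 = 199.5 µg/L.
Outfall 2: combined Q = 6.090 m³/s; C = (5.503·199.5 + 0.5870·1300)/6.090 = 305.6 µg/L.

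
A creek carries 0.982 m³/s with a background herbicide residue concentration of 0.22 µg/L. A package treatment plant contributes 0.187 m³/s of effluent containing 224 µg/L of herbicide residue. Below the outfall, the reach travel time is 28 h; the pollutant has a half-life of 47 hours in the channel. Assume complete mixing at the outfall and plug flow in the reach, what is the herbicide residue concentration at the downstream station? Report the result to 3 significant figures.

Conservation of mass: C = (0.9820·0.2200 + 0.1870·224.0) / 1.169 = 42.10/1.169 = 36.02 µg/L.
Half-life 47 h → k = ln 2 / 47 = 0.01475 h⁻¹ = 0.3539 d⁻¹.
First-order decay: C = 36.02·exp(−k·t) = 36.02·0.6617 = 23.83 µg/L.

23.8 µg/L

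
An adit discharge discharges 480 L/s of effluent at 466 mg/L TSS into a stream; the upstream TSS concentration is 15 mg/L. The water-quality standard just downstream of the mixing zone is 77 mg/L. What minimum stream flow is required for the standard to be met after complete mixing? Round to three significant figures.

Set C_mix = 77: (Q·15.00 + 480.0·466.0) / (Q + 480.0) = 77
→ Q = 480.0·(466.0 − 77)/(77 − 15.00) = 3012 L/s.

3010 L/s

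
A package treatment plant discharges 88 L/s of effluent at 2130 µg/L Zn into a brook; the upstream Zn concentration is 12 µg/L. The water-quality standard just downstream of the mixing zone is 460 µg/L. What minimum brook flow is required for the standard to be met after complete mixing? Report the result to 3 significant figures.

328 L/s

Set C_mix = 460: (Q·12.00 + 88.00·2130) / (Q + 88.00) = 460
→ Q = 88.00·(2130 − 460)/(460 − 12.00) = 328.0 L/s.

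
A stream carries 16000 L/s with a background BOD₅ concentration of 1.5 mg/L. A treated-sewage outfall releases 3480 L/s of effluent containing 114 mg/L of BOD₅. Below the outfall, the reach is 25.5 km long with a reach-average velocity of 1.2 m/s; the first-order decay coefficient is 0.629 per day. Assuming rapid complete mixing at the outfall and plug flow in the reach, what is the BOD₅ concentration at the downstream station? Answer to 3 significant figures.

18.5 mg/L

Conservation of mass: C = (16000·1.500 + 3480·114.0) / 19480 = 420700/19480 = 21.60 mg/L.
Travel time t = 25.5·1000 / 1.2 = 21250 s = 5.903 h.
First-order decay: C = 21.60·exp(−k·t) = 21.60·0.8567 = 18.50 mg/L.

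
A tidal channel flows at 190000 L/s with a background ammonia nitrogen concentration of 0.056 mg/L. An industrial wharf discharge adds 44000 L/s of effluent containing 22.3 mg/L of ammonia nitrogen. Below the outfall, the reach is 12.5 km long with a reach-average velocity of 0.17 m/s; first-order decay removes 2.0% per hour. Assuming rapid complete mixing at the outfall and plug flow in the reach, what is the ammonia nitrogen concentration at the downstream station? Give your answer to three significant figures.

Flow-weighted average: C = (190000·0.05600 + 44000·22.30) / 234000 = 991800/234000 = 4.239 mg/L.
Travel time t = 12.5·1000 / 0.17 = 73530 s = 20.42 h.
2.0%/h lost → k = −ln(1 − 0.02) = 0.02020 h⁻¹.
Decay over the reach: 4.239·exp(−kt) = 4.239·0.6619 = 2.806 mg/L.

2.81 mg/L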